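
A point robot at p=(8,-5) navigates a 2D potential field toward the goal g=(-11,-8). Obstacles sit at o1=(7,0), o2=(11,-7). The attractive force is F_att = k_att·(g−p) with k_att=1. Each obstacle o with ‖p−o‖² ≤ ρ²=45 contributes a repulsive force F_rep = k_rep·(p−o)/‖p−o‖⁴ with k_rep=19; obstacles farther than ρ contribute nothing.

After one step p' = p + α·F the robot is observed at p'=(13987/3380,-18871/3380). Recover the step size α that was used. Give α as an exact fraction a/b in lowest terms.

F_att = 1·(g−p) = 1·(-19,-3) = (-19.0000,-3.0000)
o1: d²=26 ≤ ρ²=45; F_rep = 19·(1,-5)/26² = (0.0281,-0.1405)
o2: d²=13 ≤ ρ²=45; F_rep = 19·(-3,2)/13² = (-0.3373,0.2249)
F = F_att + ΣF_rep = (-19.3092,-2.9157)
Δp = p'−p = (-3.8618,-0.5831); α = Δx/Fx = (-13053/3380) / (-13053/676) = 1/5
check: Δy/Fy = (-1971/3380) / (-1971/676) = 1/5 ✓

α = 1/5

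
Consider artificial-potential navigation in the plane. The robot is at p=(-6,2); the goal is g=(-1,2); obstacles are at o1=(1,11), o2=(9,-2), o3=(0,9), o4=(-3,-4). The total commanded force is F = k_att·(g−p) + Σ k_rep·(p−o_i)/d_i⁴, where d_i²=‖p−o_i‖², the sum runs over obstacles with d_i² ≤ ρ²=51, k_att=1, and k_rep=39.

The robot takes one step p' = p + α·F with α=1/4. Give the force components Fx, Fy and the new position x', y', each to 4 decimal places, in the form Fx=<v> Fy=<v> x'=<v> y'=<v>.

Fx=4.9422 Fy=0.1156 x'=-4.7644 y'=2.0289

F_att = 1·(g−p) = 1·(5,0) = (5.0000,0.0000)
o1: d²=130 > ρ²=51 → inactive
o2: d²=241 > ρ²=51 → inactive
o3: d²=85 > ρ²=51 → inactive
o4: d²=45 ≤ ρ²=51; F_rep = 39·(-3,6)/45² = (-0.0578,0.1156)
F = F_att + ΣF_rep = (4.9422,0.1156)
p' = p + 1/4·F = (-4.7644,2.0289)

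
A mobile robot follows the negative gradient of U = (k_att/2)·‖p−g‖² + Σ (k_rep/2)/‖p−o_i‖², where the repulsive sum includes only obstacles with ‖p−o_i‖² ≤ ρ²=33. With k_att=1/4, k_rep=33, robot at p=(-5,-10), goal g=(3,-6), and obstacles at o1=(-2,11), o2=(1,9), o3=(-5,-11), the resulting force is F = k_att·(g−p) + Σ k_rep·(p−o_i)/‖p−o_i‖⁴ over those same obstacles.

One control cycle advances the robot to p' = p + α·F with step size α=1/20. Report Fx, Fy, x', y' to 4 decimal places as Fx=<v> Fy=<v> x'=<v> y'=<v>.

F_att = 1/4·(g−p) = 1/4·(8,4) = (2.0000,1.0000)
o1: d²=450 > ρ²=33 → inactive
o2: d²=397 > ρ²=33 → inactive
o3: d²=1 ≤ ρ²=33; F_rep = 33·(0,1)/1² = (0.0000,33.0000)
F = F_att + ΣF_rep = (2.0000,34.0000)
p' = p + 1/20·F = (-4.9000,-8.3000)

Fx=2.0000 Fy=34.0000 x'=-4.9000 y'=-8.3000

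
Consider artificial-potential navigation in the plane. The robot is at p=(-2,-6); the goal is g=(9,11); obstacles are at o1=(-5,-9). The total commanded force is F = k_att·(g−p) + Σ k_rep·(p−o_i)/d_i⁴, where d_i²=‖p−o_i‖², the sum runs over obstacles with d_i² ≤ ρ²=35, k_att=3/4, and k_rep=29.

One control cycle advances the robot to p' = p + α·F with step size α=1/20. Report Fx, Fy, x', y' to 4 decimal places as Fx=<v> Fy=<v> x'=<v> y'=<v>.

Fx=8.5185 Fy=13.0185 x'=-1.5741 y'=-5.3491

F_att = 3/4·(g−p) = 3/4·(11,17) = (8.2500,12.7500)
o1: d²=18 ≤ ρ²=35; F_rep = 29·(3,3)/18² = (0.2685,0.2685)
F = F_att + ΣF_rep = (8.5185,13.0185)
p' = p + 1/20·F = (-1.5741,-5.3491)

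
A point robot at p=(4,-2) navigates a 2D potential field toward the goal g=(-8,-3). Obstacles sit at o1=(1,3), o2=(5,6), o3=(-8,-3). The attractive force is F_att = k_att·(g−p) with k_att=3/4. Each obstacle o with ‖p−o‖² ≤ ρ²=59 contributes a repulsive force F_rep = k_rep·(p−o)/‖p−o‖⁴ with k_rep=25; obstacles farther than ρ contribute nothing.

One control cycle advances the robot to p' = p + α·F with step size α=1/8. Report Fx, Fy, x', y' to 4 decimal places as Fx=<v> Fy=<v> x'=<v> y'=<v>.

Fx=-8.9351 Fy=-0.8581 x'=2.8831 y'=-2.1073

F_att = 3/4·(g−p) = 3/4·(-12,-1) = (-9.0000,-0.7500)
o1: d²=34 ≤ ρ²=59; F_rep = 25·(3,-5)/34² = (0.0649,-0.1081)
o2: d²=65 > ρ²=59 → inactive
o3: d²=145 > ρ²=59 → inactive
F = F_att + ΣF_rep = (-8.9351,-0.8581)
p' = p + 1/8·F = (2.8831,-2.1073)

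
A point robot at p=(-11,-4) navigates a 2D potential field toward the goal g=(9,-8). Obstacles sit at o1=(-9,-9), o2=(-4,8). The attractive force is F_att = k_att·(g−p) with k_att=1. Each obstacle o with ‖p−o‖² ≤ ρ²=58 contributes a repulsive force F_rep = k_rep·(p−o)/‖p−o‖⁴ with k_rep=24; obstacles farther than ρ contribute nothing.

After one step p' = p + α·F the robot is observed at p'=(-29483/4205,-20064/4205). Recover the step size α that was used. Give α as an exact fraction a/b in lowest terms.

F_att = 1·(g−p) = 1·(20,-4) = (20.0000,-4.0000)
o1: d²=29 ≤ ρ²=58; F_rep = 24·(-2,5)/29² = (-0.0571,0.1427)
o2: d²=193 > ρ²=58 → inactive
F = F_att + ΣF_rep = (19.9429,-3.8573)
Δp = p'−p = (3.9886,-0.7715); α = Δx/Fx = (16772/4205) / (16772/841) = 1/5
check: Δy/Fy = (-3244/4205) / (-3244/841) = 1/5 ✓

α = 1/5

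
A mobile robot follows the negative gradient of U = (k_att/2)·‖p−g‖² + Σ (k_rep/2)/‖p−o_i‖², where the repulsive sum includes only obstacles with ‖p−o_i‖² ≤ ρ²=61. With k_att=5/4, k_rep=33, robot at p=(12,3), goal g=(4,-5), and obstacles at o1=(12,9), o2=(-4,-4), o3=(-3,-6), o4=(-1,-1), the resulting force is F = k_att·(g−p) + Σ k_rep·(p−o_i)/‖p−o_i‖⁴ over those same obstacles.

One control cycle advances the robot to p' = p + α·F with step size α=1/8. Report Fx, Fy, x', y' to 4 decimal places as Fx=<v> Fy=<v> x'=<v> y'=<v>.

Fx=-10.0000 Fy=-10.1528 x'=10.7500 y'=1.7309

F_att = 5/4·(g−p) = 5/4·(-8,-8) = (-10.0000,-10.0000)
o1: d²=36 ≤ ρ²=61; F_rep = 33·(0,-6)/36² = (0.0000,-0.1528)
o2: d²=305 > ρ²=61 → inactive
o3: d²=306 > ρ²=61 → inactive
o4: d²=185 > ρ²=61 → inactive
F = F_att + ΣF_rep = (-10.0000,-10.1528)
p' = p + 1/8·F = (10.7500,1.7309)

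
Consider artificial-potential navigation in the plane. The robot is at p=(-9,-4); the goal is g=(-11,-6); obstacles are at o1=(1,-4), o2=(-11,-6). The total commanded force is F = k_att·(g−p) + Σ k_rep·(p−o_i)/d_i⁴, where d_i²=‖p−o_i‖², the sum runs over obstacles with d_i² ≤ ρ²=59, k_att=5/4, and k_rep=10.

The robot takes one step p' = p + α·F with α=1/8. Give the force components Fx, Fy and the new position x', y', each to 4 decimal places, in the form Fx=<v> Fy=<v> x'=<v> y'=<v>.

Fx=-2.1875 Fy=-2.1875 x'=-9.2734 y'=-4.2734

F_att = 5/4·(g−p) = 5/4·(-2,-2) = (-2.5000,-2.5000)
o1: d²=100 > ρ²=59 → inactive
o2: d²=8 ≤ ρ²=59; F_rep = 10·(2,2)/8² = (0.3125,0.3125)
F = F_att + ΣF_rep = (-2.1875,-2.1875)
p' = p + 1/8·F = (-9.2734,-4.2734)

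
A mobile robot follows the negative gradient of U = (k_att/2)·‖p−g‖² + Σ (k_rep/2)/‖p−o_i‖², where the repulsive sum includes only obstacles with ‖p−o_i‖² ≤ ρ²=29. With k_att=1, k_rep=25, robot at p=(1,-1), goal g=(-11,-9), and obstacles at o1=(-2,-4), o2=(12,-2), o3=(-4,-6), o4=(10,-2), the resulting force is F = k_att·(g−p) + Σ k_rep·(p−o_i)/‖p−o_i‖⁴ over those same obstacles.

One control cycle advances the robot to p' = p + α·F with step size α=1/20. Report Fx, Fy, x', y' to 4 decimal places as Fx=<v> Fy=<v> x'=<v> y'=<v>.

Fx=-11.7685 Fy=-7.7685 x'=0.4116 y'=-1.3884

F_att = 1·(g−p) = 1·(-12,-8) = (-12.0000,-8.0000)
o1: d²=18 ≤ ρ²=29; F_rep = 25·(3,3)/18² = (0.2315,0.2315)
o2: d²=122 > ρ²=29 → inactive
o3: d²=50 > ρ²=29 → inactive
o4: d²=82 > ρ²=29 → inactive
F = F_att + ΣF_rep = (-11.7685,-7.7685)
p' = p + 1/20·F = (0.4116,-1.3884)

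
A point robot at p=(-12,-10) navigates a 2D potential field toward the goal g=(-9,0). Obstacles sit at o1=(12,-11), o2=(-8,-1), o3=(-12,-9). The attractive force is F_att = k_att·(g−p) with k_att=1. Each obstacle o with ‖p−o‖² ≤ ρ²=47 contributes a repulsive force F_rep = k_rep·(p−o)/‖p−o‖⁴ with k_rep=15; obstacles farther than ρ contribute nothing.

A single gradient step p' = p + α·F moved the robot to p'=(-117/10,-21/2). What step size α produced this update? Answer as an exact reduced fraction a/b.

α = 1/10

F_att = 1·(g−p) = 1·(3,10) = (3.0000,10.0000)
o1: d²=577 > ρ²=47 → inactive
o2: d²=97 > ρ²=47 → inactive
o3: d²=1 ≤ ρ²=47; F_rep = 15·(0,-1)/1² = (0.0000,-15.0000)
F = F_att + ΣF_rep = (3.0000,-5.0000)
Δp = p'−p = (0.3000,-0.5000); α = Δx/Fx = (3/10) / (3) = 1/10
check: Δy/Fy = (-1/2) / (-5) = 1/10 ✓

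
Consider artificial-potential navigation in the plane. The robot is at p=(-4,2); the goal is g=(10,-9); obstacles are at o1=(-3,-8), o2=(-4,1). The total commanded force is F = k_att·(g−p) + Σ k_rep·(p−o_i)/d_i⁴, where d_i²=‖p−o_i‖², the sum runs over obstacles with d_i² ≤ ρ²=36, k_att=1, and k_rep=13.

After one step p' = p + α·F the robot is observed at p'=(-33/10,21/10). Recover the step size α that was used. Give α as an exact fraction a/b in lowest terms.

α = 1/20

F_att = 1·(g−p) = 1·(14,-11) = (14.0000,-11.0000)
o1: d²=101 > ρ²=36 → inactive
o2: d²=1 ≤ ρ²=36; F_rep = 13·(0,1)/1² = (0.0000,13.0000)
F = F_att + ΣF_rep = (14.0000,2.0000)
Δp = p'−p = (0.7000,0.1000); α = Δx/Fx = (7/10) / (14) = 1/20
check: Δy/Fy = (1/10) / (2) = 1/20 ✓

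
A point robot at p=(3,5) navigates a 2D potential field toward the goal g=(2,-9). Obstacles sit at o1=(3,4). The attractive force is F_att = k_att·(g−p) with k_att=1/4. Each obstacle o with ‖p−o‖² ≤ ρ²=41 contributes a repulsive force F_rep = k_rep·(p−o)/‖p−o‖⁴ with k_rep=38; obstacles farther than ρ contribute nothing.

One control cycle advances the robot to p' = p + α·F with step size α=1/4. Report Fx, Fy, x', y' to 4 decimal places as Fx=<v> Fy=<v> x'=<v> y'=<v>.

F_att = 1/4·(g−p) = 1/4·(-1,-14) = (-0.2500,-3.5000)
o1: d²=1 ≤ ρ²=41; F_rep = 38·(0,1)/1² = (0.0000,38.0000)
F = F_att + ΣF_rep = (-0.2500,34.5000)
p' = p + 1/4·F = (2.9375,13.6250)

Fx=-0.2500 Fy=34.5000 x'=2.9375 y'=13.6250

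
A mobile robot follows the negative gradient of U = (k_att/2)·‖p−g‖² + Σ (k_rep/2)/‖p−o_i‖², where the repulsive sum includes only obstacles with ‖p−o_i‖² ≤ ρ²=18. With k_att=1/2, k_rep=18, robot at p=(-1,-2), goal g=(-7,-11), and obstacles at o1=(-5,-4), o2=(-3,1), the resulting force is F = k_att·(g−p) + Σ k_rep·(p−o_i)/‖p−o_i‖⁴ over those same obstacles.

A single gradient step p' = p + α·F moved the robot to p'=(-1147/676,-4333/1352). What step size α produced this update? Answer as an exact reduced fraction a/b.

F_att = 1/2·(g−p) = 1/2·(-6,-9) = (-3.0000,-4.5000)
o1: d²=20 > ρ²=18 → inactive
o2: d²=13 ≤ ρ²=18; F_rep = 18·(2,-3)/13² = (0.2130,-0.3195)
F = F_att + ΣF_rep = (-2.7870,-4.8195)
Δp = p'−p = (-0.6967,-1.2049); α = Δx/Fx = (-471/676) / (-471/169) = 1/4
check: Δy/Fy = (-1629/1352) / (-1629/338) = 1/4 ✓

α = 1/4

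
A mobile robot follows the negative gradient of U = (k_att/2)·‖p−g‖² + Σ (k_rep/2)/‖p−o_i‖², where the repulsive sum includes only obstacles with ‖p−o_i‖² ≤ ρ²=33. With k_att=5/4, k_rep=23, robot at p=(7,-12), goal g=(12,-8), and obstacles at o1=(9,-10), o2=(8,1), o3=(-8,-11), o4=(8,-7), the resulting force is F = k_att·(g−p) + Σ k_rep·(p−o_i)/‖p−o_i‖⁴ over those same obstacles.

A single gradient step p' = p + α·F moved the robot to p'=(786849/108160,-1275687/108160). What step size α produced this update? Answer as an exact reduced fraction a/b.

F_att = 5/4·(g−p) = 5/4·(5,4) = (6.2500,5.0000)
o1: d²=8 ≤ ρ²=33; F_rep = 23·(-2,-2)/8² = (-0.7188,-0.7188)
o2: d²=170 > ρ²=33 → inactive
o3: d²=226 > ρ²=33 → inactive
o4: d²=26 ≤ ρ²=33; F_rep = 23·(-1,-5)/26² = (-0.0340,-0.1701)
F = F_att + ΣF_rep = (5.4972,4.1111)
Δp = p'−p = (0.2749,0.2056); α = Δx/Fx = (29729/108160) / (29729/5408) = 1/20
check: Δy/Fy = (22233/108160) / (22233/5408) = 1/20 ✓

α = 1/20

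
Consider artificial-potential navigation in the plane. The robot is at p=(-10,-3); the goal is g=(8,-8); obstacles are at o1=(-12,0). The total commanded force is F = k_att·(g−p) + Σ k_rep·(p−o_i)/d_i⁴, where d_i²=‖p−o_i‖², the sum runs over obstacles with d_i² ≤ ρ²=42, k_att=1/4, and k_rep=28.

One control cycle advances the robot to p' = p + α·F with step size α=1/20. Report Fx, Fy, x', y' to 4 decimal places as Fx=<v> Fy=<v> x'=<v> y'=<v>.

F_att = 1/4·(g−p) = 1/4·(18,-5) = (4.5000,-1.2500)
o1: d²=13 ≤ ρ²=42; F_rep = 28·(2,-3)/13² = (0.3314,-0.4970)
F = F_att + ΣF_rep = (4.8314,-1.7470)
p' = p + 1/20·F = (-9.7584,-3.0874)

Fx=4.8314 Fy=-1.7470 x'=-9.7584 y'=-3.0874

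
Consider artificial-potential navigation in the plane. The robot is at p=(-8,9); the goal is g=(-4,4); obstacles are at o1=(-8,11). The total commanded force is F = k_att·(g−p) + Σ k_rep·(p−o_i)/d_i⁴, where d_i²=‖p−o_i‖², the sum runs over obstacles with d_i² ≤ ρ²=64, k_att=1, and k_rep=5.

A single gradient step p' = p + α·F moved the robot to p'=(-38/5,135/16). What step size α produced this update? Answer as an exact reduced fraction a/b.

α = 1/10

F_att = 1·(g−p) = 1·(4,-5) = (4.0000,-5.0000)
o1: d²=4 ≤ ρ²=64; F_rep = 5·(0,-2)/4² = (0.0000,-0.6250)
F = F_att + ΣF_rep = (4.0000,-5.6250)
Δp = p'−p = (0.4000,-0.5625); α = Δx/Fx = (2/5) / (4) = 1/10
check: Δy/Fy = (-9/16) / (-45/8) = 1/10 ✓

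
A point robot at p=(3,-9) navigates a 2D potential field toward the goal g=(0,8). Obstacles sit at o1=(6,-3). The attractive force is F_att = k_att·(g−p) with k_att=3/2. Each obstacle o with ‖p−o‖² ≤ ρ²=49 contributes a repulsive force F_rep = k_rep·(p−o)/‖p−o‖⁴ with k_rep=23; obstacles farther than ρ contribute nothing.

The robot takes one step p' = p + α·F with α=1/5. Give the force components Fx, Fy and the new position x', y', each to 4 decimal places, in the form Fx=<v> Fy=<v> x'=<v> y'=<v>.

F_att = 3/2·(g−p) = 3/2·(-3,17) = (-4.5000,25.5000)
o1: d²=45 ≤ ρ²=49; F_rep = 23·(-3,-6)/45² = (-0.0341,-0.0681)
F = F_att + ΣF_rep = (-4.5341,25.4319)
p' = p + 1/5·F = (2.0932,-3.9136)

Fx=-4.5341 Fy=25.4319 x'=2.0932 y'=-3.9136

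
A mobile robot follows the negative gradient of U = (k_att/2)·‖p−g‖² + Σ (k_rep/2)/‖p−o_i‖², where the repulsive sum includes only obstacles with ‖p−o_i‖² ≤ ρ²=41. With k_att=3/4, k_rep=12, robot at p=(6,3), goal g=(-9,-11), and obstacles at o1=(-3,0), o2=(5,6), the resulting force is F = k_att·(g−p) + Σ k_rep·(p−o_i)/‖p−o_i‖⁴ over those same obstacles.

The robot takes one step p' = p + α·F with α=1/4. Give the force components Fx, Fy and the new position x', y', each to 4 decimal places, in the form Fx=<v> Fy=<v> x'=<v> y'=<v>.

F_att = 3/4·(g−p) = 3/4·(-15,-14) = (-11.2500,-10.5000)
o1: d²=90 > ρ²=41 → inactive
o2: d²=10 ≤ ρ²=41; F_rep = 12·(1,-3)/10² = (0.1200,-0.3600)
F = F_att + ΣF_rep = (-11.1300,-10.8600)
p' = p + 1/4·F = (3.2175,0.2850)

Fx=-11.1300 Fy=-10.8600 x'=3.2175 y'=0.2850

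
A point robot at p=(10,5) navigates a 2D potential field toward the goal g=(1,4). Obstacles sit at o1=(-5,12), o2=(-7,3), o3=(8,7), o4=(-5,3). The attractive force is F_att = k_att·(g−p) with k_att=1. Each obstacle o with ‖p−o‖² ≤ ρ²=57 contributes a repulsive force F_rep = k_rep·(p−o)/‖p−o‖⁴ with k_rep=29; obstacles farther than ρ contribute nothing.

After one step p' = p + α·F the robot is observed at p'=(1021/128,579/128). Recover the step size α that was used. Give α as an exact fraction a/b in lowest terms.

α = 1/4

F_att = 1·(g−p) = 1·(-9,-1) = (-9.0000,-1.0000)
o1: d²=274 > ρ²=57 → inactive
o2: d²=293 > ρ²=57 → inactive
o3: d²=8 ≤ ρ²=57; F_rep = 29·(2,-2)/8² = (0.9062,-0.9062)
o4: d²=229 > ρ²=57 → inactive
F = F_att + ΣF_rep = (-8.0938,-1.9062)
Δp = p'−p = (-2.0234,-0.4766); α = Δx/Fx = (-259/128) / (-259/32) = 1/4
check: Δy/Fy = (-61/128) / (-61/32) = 1/4 ✓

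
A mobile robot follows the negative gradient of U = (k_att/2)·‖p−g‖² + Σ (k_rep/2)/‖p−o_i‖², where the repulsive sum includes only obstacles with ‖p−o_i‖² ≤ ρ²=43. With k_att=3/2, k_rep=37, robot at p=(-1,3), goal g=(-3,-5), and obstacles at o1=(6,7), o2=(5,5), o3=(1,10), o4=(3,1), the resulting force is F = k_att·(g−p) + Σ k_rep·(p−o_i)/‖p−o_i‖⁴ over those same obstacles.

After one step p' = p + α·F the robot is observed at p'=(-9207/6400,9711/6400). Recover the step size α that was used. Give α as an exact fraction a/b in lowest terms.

F_att = 3/2·(g−p) = 3/2·(-2,-8) = (-3.0000,-12.0000)
o1: d²=65 > ρ²=43 → inactive
o2: d²=40 ≤ ρ²=43; F_rep = 37·(-6,-2)/40² = (-0.1388,-0.0462)
o3: d²=53 > ρ²=43 → inactive
o4: d²=20 ≤ ρ²=43; F_rep = 37·(-4,2)/20² = (-0.3700,0.1850)
F = F_att + ΣF_rep = (-3.5088,-11.8613)
Δp = p'−p = (-0.4386,-1.4827); α = Δx/Fx = (-2807/6400) / (-2807/800) = 1/8
check: Δy/Fy = (-9489/6400) / (-9489/800) = 1/8 ✓

α = 1/8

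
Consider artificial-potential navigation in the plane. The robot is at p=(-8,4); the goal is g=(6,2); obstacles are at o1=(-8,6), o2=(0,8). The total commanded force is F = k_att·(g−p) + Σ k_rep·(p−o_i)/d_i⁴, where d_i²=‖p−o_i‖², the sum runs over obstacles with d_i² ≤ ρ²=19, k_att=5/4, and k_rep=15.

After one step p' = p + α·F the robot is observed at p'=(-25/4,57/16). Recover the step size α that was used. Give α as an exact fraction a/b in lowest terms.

α = 1/10

F_att = 5/4·(g−p) = 5/4·(14,-2) = (17.5000,-2.5000)
o1: d²=4 ≤ ρ²=19; F_rep = 15·(0,-2)/4² = (0.0000,-1.8750)
o2: d²=80 > ρ²=19 → inactive
F = F_att + ΣF_rep = (17.5000,-4.3750)
Δp = p'−p = (1.7500,-0.4375); α = Δx/Fx = (7/4) / (35/2) = 1/10
check: Δy/Fy = (-7/16) / (-35/8) = 1/10 ✓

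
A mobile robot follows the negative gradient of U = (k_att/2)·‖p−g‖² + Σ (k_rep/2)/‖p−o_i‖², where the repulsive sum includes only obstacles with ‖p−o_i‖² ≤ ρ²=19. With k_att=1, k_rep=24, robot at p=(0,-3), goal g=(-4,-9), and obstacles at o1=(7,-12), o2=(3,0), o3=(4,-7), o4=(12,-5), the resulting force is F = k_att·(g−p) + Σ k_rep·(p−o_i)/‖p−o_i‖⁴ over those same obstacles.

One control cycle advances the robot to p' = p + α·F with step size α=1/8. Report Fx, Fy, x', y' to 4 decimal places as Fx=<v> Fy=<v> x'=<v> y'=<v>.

Fx=-4.2222 Fy=-6.2222 x'=-0.5278 y'=-3.7778

F_att = 1·(g−p) = 1·(-4,-6) = (-4.0000,-6.0000)
o1: d²=130 > ρ²=19 → inactive
o2: d²=18 ≤ ρ²=19; F_rep = 24·(-3,-3)/18² = (-0.2222,-0.2222)
o3: d²=32 > ρ²=19 → inactive
o4: d²=148 > ρ²=19 → inactive
F = F_att + ΣF_rep = (-4.2222,-6.2222)
p' = p + 1/8·F = (-0.5278,-3.7778)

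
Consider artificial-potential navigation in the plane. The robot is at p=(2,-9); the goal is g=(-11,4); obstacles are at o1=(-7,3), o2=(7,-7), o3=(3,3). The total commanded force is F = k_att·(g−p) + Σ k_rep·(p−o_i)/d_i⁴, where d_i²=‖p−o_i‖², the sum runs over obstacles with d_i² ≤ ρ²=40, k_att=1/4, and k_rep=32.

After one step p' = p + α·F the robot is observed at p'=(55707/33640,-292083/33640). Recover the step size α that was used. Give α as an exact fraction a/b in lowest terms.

α = 1/10

F_att = 1/4·(g−p) = 1/4·(-13,13) = (-3.2500,3.2500)
o1: d²=225 > ρ²=40 → inactive
o2: d²=29 ≤ ρ²=40; F_rep = 32·(-5,-2)/29² = (-0.1902,-0.0761)
o3: d²=145 > ρ²=40 → inactive
F = F_att + ΣF_rep = (-3.4402,3.1739)
Δp = p'−p = (-0.3440,0.3174); α = Δx/Fx = (-11573/33640) / (-11573/3364) = 1/10
check: Δy/Fy = (10677/33640) / (10677/3364) = 1/10 ✓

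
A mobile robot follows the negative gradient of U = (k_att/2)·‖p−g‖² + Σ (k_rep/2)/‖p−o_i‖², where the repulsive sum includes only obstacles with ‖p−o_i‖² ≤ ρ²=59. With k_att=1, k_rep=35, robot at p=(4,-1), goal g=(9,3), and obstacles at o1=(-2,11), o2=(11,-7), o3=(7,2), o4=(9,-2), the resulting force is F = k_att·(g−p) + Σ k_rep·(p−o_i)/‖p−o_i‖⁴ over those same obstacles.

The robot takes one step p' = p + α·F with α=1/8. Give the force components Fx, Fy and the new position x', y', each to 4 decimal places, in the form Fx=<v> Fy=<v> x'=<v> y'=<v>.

Fx=4.4171 Fy=3.7277 x'=4.5521 y'=-0.5340

F_att = 1·(g−p) = 1·(5,4) = (5.0000,4.0000)
o1: d²=180 > ρ²=59 → inactive
o2: d²=85 > ρ²=59 → inactive
o3: d²=18 ≤ ρ²=59; F_rep = 35·(-3,-3)/18² = (-0.3241,-0.3241)
o4: d²=26 ≤ ρ²=59; F_rep = 35·(-5,1)/26² = (-0.2589,0.0518)
F = F_att + ΣF_rep = (4.4171,3.7277)
p' = p + 1/8·F = (4.5521,-0.5340)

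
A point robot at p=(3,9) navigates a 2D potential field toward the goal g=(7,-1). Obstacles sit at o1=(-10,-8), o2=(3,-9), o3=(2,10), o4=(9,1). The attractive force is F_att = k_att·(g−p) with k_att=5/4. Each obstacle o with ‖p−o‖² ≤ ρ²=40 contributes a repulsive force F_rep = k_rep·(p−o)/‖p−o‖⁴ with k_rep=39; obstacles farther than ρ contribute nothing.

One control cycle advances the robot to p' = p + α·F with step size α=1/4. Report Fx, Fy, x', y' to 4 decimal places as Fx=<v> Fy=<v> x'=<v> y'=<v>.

F_att = 5/4·(g−p) = 5/4·(4,-10) = (5.0000,-12.5000)
o1: d²=458 > ρ²=40 → inactive
o2: d²=324 > ρ²=40 → inactive
o3: d²=2 ≤ ρ²=40; F_rep = 39·(1,-1)/2² = (9.7500,-9.7500)
o4: d²=100 > ρ²=40 → inactive
F = F_att + ΣF_rep = (14.7500,-22.2500)
p' = p + 1/4·F = (6.6875,3.4375)

Fx=14.7500 Fy=-22.2500 x'=6.6875 y'=3.4375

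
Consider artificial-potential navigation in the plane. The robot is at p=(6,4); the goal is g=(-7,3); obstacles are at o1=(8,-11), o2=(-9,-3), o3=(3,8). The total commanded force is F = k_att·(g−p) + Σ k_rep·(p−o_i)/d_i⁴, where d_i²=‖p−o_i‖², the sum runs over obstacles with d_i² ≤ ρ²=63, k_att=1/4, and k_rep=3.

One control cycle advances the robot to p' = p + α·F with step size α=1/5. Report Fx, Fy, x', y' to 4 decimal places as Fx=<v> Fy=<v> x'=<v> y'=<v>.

F_att = 1/4·(g−p) = 1/4·(-13,-1) = (-3.2500,-0.2500)
o1: d²=229 > ρ²=63 → inactive
o2: d²=274 > ρ²=63 → inactive
o3: d²=25 ≤ ρ²=63; F_rep = 3·(3,-4)/25² = (0.0144,-0.0192)
F = F_att + ΣF_rep = (-3.2356,-0.2692)
p' = p + 1/5·F = (5.3529,3.9462)

Fx=-3.2356 Fy=-0.2692 x'=5.3529 y'=3.9462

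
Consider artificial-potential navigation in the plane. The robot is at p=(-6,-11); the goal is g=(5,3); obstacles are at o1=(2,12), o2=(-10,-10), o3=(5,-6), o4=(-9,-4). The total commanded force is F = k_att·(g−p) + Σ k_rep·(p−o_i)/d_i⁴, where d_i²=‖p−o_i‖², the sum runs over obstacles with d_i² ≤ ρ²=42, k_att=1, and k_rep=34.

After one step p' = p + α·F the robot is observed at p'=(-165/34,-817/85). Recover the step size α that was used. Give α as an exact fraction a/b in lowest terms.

α = 1/10

F_att = 1·(g−p) = 1·(11,14) = (11.0000,14.0000)
o1: d²=593 > ρ²=42 → inactive
o2: d²=17 ≤ ρ²=42; F_rep = 34·(4,-1)/17² = (0.4706,-0.1176)
o3: d²=146 > ρ²=42 → inactive
o4: d²=58 > ρ²=42 → inactive
F = F_att + ΣF_rep = (11.4706,13.8824)
Δp = p'−p = (1.1471,1.3882); α = Δx/Fx = (39/34) / (195/17) = 1/10
check: Δy/Fy = (118/85) / (236/17) = 1/10 ✓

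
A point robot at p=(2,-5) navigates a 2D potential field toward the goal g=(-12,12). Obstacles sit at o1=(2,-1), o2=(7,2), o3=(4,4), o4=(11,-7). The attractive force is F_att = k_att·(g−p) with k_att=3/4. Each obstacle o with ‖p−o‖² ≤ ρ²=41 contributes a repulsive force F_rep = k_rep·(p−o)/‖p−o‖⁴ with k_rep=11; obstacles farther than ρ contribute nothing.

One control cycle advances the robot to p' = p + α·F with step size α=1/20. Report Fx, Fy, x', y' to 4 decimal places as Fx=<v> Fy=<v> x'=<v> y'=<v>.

F_att = 3/4·(g−p) = 3/4·(-14,17) = (-10.5000,12.7500)
o1: d²=16 ≤ ρ²=41; F_rep = 11·(0,-4)/16² = (0.0000,-0.1719)
o2: d²=74 > ρ²=41 → inactive
o3: d²=85 > ρ²=41 → inactive
o4: d²=85 > ρ²=41 → inactive
F = F_att + ΣF_rep = (-10.5000,12.5781)
p' = p + 1/20·F = (1.4750,-4.3711)

Fx=-10.5000 Fy=12.5781 x'=1.4750 y'=-4.3711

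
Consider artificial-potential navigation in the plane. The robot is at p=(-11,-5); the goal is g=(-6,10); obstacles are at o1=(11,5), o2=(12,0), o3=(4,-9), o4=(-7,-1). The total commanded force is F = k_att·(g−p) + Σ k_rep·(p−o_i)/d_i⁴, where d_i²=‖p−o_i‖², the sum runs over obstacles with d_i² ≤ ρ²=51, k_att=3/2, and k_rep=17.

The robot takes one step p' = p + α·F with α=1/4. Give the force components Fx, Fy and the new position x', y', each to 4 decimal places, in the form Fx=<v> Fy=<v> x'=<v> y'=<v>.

Fx=7.4336 Fy=22.4336 x'=-9.1416 y'=0.6084

F_att = 3/2·(g−p) = 3/2·(5,15) = (7.5000,22.5000)
o1: d²=584 > ρ²=51 → inactive
o2: d²=554 > ρ²=51 → inactive
o3: d²=241 > ρ²=51 → inactive
o4: d²=32 ≤ ρ²=51; F_rep = 17·(-4,-4)/32² = (-0.0664,-0.0664)
F = F_att + ΣF_rep = (7.4336,22.4336)
p' = p + 1/4·F = (-9.1416,0.6084)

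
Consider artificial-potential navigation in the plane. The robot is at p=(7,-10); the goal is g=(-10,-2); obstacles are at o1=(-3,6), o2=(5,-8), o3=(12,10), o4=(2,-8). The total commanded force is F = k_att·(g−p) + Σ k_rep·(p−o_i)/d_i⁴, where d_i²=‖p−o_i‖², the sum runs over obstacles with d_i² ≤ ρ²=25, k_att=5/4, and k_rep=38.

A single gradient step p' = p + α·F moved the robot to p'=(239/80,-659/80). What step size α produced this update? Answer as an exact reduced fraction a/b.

F_att = 5/4·(g−p) = 5/4·(-17,8) = (-21.2500,10.0000)
o1: d²=356 > ρ²=25 → inactive
o2: d²=8 ≤ ρ²=25; F_rep = 38·(2,-2)/8² = (1.1875,-1.1875)
o3: d²=425 > ρ²=25 → inactive
o4: d²=29 > ρ²=25 → inactive
F = F_att + ΣF_rep = (-20.0625,8.8125)
Δp = p'−p = (-4.0125,1.7625); α = Δx/Fx = (-321/80) / (-321/16) = 1/5
check: Δy/Fy = (141/80) / (141/16) = 1/5 ✓

α = 1/5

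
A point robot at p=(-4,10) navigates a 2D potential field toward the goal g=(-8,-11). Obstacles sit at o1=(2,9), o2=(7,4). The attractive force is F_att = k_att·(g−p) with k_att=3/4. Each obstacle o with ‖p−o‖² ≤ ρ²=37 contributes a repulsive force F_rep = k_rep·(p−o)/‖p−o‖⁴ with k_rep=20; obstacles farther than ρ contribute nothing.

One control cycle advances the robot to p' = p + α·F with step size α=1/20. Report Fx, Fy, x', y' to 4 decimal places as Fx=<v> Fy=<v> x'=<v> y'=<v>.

F_att = 3/4·(g−p) = 3/4·(-4,-21) = (-3.0000,-15.7500)
o1: d²=37 ≤ ρ²=37; F_rep = 20·(-6,1)/37² = (-0.0877,0.0146)
o2: d²=157 > ρ²=37 → inactive
F = F_att + ΣF_rep = (-3.0877,-15.7354)
p' = p + 1/20·F = (-4.1544,9.2132)

Fx=-3.0877 Fy=-15.7354 x'=-4.1544 y'=9.2132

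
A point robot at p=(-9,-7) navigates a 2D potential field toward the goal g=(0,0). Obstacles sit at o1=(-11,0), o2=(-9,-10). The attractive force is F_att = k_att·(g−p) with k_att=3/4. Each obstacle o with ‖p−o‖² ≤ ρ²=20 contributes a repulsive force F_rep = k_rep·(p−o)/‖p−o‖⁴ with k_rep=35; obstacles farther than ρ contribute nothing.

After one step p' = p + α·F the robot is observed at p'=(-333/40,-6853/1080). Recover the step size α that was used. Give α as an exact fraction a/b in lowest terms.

F_att = 3/4·(g−p) = 3/4·(9,7) = (6.7500,5.2500)
o1: d²=53 > ρ²=20 → inactive
o2: d²=9 ≤ ρ²=20; F_rep = 35·(0,3)/9² = (0.0000,1.2963)
F = F_att + ΣF_rep = (6.7500,6.5463)
Δp = p'−p = (0.6750,0.6546); α = Δx/Fx = (27/40) / (27/4) = 1/10
check: Δy/Fy = (707/1080) / (707/108) = 1/10 ✓

α = 1/10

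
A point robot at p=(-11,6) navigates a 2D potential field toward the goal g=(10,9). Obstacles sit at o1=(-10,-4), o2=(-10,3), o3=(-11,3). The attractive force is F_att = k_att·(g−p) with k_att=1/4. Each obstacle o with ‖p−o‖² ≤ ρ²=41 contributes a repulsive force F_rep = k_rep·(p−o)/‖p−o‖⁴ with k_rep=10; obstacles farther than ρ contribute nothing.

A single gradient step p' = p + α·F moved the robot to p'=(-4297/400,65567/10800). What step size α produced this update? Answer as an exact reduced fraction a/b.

F_att = 1/4·(g−p) = 1/4·(21,3) = (5.2500,0.7500)
o1: d²=101 > ρ²=41 → inactive
o2: d²=10 ≤ ρ²=41; F_rep = 10·(-1,3)/10² = (-0.1000,0.3000)
o3: d²=9 ≤ ρ²=41; F_rep = 10·(0,3)/9² = (0.0000,0.3704)
F = F_att + ΣF_rep = (5.1500,1.4204)
Δp = p'−p = (0.2575,0.0710); α = Δx/Fx = (103/400) / (103/20) = 1/20
check: Δy/Fy = (767/10800) / (767/540) = 1/20 ✓

α = 1/20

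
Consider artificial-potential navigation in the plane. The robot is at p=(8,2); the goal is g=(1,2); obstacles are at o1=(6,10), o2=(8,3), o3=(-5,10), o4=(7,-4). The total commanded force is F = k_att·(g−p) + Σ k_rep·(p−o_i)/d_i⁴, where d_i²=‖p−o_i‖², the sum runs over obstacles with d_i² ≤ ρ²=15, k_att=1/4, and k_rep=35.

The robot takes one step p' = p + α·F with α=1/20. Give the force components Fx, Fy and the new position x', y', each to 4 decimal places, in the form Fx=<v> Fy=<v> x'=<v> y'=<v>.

Fx=-1.7500 Fy=-35.0000 x'=7.9125 y'=0.2500

F_att = 1/4·(g−p) = 1/4·(-7,0) = (-1.7500,0.0000)
o1: d²=68 > ρ²=15 → inactive
o2: d²=1 ≤ ρ²=15; F_rep = 35·(0,-1)/1² = (0.0000,-35.0000)
o3: d²=233 > ρ²=15 → inactive
o4: d²=37 > ρ²=15 → inactive
F = F_att + ΣF_rep = (-1.7500,-35.0000)
p' = p + 1/20·F = (7.9125,0.2500)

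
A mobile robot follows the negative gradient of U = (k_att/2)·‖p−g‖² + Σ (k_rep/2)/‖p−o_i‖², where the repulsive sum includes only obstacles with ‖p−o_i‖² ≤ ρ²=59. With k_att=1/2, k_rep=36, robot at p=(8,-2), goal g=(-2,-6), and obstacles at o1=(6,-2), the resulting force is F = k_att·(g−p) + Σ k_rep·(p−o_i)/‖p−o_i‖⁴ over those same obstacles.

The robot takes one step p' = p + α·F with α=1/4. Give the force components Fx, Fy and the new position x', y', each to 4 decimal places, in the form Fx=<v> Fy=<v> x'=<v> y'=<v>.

Fx=-0.5000 Fy=-2.0000 x'=7.8750 y'=-2.5000

F_att = 1/2·(g−p) = 1/2·(-10,-4) = (-5.0000,-2.0000)
o1: d²=4 ≤ ρ²=59; F_rep = 36·(2,0)/4² = (4.5000,0.0000)
F = F_att + ΣF_rep = (-0.5000,-2.0000)
p' = p + 1/4·F = (7.8750,-2.5000)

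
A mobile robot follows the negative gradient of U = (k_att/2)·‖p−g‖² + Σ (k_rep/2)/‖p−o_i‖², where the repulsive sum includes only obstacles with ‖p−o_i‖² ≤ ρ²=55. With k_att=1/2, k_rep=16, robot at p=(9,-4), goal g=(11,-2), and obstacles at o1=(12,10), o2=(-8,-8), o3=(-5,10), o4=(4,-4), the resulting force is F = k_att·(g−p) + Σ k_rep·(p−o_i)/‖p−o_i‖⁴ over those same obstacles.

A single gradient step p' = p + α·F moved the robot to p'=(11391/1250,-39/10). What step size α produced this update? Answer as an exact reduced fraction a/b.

α = 1/10

F_att = 1/2·(g−p) = 1/2·(2,2) = (1.0000,1.0000)
o1: d²=205 > ρ²=55 → inactive
o2: d²=305 > ρ²=55 → inactive
o3: d²=392 > ρ²=55 → inactive
o4: d²=25 ≤ ρ²=55; F_rep = 16·(5,0)/25² = (0.1280,0.0000)
F = F_att + ΣF_rep = (1.1280,1.0000)
Δp = p'−p = (0.1128,0.1000); α = Δx/Fx = (141/1250) / (141/125) = 1/10
check: Δy/Fy = (1/10) / (1) = 1/10 ✓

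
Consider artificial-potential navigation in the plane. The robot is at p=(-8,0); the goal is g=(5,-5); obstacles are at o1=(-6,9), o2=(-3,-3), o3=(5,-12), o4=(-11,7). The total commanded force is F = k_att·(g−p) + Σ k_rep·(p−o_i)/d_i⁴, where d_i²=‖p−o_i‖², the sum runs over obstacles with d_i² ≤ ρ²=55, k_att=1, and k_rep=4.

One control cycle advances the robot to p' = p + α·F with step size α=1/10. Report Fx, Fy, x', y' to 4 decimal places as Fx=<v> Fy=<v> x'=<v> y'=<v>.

F_att = 1·(g−p) = 1·(13,-5) = (13.0000,-5.0000)
o1: d²=85 > ρ²=55 → inactive
o2: d²=34 ≤ ρ²=55; F_rep = 4·(-5,3)/34² = (-0.0173,0.0104)
o3: d²=313 > ρ²=55 → inactive
o4: d²=58 > ρ²=55 → inactive
F = F_att + ΣF_rep = (12.9827,-4.9896)
p' = p + 1/10·F = (-6.7017,-0.4990)

Fx=12.9827 Fy=-4.9896 x'=-6.7017 y'=-0.4990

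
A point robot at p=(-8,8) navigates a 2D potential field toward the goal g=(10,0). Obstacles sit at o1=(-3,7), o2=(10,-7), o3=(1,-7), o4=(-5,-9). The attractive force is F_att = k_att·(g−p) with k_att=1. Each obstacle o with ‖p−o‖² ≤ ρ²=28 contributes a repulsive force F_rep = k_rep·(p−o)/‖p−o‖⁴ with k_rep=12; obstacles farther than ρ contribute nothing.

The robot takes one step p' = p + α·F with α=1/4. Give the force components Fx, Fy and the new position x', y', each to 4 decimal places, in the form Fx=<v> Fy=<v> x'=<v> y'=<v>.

F_att = 1·(g−p) = 1·(18,-8) = (18.0000,-8.0000)
o1: d²=26 ≤ ρ²=28; F_rep = 12·(-5,1)/26² = (-0.0888,0.0178)
o2: d²=549 > ρ²=28 → inactive
o3: d²=306 > ρ²=28 → inactive
o4: d²=298 > ρ²=28 → inactive
F = F_att + ΣF_rep = (17.9112,-7.9822)
p' = p + 1/4·F = (-3.5222,6.0044)

Fx=17.9112 Fy=-7.9822 x'=-3.5222 y'=6.0044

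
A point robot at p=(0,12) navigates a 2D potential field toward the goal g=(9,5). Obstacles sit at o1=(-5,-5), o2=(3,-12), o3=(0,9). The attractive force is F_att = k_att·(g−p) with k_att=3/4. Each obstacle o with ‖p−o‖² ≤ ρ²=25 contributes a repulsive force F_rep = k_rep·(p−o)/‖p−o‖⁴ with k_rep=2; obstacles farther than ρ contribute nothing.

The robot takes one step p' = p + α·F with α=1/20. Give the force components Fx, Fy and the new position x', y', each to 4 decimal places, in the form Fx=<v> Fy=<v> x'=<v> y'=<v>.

F_att = 3/4·(g−p) = 3/4·(9,-7) = (6.7500,-5.2500)
o1: d²=314 > ρ²=25 → inactive
o2: d²=585 > ρ²=25 → inactive
o3: d²=9 ≤ ρ²=25; F_rep = 2·(0,3)/9² = (0.0000,0.0741)
F = F_att + ΣF_rep = (6.7500,-5.1759)
p' = p + 1/20·F = (0.3375,11.7412)

Fx=6.7500 Fy=-5.1759 x'=0.3375 y'=11.7412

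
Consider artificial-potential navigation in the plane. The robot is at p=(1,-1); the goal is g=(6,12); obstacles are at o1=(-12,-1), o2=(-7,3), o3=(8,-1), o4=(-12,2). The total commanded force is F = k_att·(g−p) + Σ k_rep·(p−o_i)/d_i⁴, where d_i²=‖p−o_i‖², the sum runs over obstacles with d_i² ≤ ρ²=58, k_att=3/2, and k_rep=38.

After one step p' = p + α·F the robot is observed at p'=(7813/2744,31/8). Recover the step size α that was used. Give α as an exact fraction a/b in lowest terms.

F_att = 3/2·(g−p) = 3/2·(5,13) = (7.5000,19.5000)
o1: d²=169 > ρ²=58 → inactive
o2: d²=80 > ρ²=58 → inactive
o3: d²=49 ≤ ρ²=58; F_rep = 38·(-7,0)/49² = (-0.1108,0.0000)
o4: d²=178 > ρ²=58 → inactive
F = F_att + ΣF_rep = (7.3892,19.5000)
Δp = p'−p = (1.8473,4.8750); α = Δx/Fx = (5069/2744) / (5069/686) = 1/4
check: Δy/Fy = (39/8) / (39/2) = 1/4 ✓

α = 1/4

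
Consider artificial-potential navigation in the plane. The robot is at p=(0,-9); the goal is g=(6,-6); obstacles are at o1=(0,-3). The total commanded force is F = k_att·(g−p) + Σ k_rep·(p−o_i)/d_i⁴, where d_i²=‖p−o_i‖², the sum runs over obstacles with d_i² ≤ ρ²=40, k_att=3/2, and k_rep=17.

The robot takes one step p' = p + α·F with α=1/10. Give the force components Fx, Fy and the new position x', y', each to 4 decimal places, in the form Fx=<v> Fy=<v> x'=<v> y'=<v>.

F_att = 3/2·(g−p) = 3/2·(6,3) = (9.0000,4.5000)
o1: d²=36 ≤ ρ²=40; F_rep = 17·(0,-6)/36² = (0.0000,-0.0787)
F = F_att + ΣF_rep = (9.0000,4.4213)
p' = p + 1/10·F = (0.9000,-8.5579)

Fx=9.0000 Fy=4.4213 x'=0.9000 y'=-8.5579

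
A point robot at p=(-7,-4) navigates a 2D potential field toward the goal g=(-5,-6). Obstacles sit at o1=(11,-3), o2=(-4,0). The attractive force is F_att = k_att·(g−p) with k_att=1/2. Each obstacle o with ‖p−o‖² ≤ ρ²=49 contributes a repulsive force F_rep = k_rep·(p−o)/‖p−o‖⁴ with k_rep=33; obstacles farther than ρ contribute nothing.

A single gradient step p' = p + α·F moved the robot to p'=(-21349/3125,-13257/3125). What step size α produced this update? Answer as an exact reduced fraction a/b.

α = 1/5

F_att = 1/2·(g−p) = 1/2·(2,-2) = (1.0000,-1.0000)
o1: d²=325 > ρ²=49 → inactive
o2: d²=25 ≤ ρ²=49; F_rep = 33·(-3,-4)/25² = (-0.1584,-0.2112)
F = F_att + ΣF_rep = (0.8416,-1.2112)
Δp = p'−p = (0.1683,-0.2422); α = Δx/Fx = (526/3125) / (526/625) = 1/5
check: Δy/Fy = (-757/3125) / (-757/625) = 1/5 ✓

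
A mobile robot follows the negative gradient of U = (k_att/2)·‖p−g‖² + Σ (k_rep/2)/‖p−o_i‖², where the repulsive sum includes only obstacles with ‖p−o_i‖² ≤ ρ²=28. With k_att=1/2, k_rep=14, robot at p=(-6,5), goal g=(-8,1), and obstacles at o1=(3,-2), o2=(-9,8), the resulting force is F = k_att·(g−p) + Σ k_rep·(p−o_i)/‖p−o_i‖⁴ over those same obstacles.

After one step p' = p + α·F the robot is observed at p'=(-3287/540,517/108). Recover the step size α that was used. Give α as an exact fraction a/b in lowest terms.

F_att = 1/2·(g−p) = 1/2·(-2,-4) = (-1.0000,-2.0000)
o1: d²=130 > ρ²=28 → inactive
o2: d²=18 ≤ ρ²=28; F_rep = 14·(3,-3)/18² = (0.1296,-0.1296)
F = F_att + ΣF_rep = (-0.8704,-2.1296)
Δp = p'−p = (-0.0870,-0.2130); α = Δx/Fx = (-47/540) / (-47/54) = 1/10
check: Δy/Fy = (-23/108) / (-115/54) = 1/10 ✓

α = 1/10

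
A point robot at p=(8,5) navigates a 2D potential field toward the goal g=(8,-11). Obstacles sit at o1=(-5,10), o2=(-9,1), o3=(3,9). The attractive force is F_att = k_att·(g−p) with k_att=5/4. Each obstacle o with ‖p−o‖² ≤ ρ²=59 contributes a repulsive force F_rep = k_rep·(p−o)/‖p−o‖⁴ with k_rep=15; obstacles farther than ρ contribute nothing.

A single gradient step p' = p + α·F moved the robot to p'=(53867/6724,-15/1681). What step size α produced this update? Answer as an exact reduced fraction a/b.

F_att = 5/4·(g−p) = 5/4·(0,-16) = (0.0000,-20.0000)
o1: d²=194 > ρ²=59 → inactive
o2: d²=305 > ρ²=59 → inactive
o3: d²=41 ≤ ρ²=59; F_rep = 15·(5,-4)/41² = (0.0446,-0.0357)
F = F_att + ΣF_rep = (0.0446,-20.0357)
Δp = p'−p = (0.0112,-5.0089); α = Δx/Fx = (75/6724) / (75/1681) = 1/4
check: Δy/Fy = (-8420/1681) / (-33680/1681) = 1/4 ✓

α = 1/4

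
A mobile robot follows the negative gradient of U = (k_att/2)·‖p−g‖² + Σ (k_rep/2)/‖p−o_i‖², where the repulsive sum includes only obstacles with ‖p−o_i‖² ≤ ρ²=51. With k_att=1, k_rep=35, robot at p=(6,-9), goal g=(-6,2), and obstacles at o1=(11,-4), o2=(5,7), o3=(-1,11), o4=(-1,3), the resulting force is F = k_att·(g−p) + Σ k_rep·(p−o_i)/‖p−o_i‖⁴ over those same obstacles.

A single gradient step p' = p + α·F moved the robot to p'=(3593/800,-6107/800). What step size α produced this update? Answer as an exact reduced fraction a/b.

F_att = 1·(g−p) = 1·(-12,11) = (-12.0000,11.0000)
o1: d²=50 ≤ ρ²=51; F_rep = 35·(-5,-5)/50² = (-0.0700,-0.0700)
o2: d²=257 > ρ²=51 → inactive
o3: d²=449 > ρ²=51 → inactive
o4: d²=193 > ρ²=51 → inactive
F = F_att + ΣF_rep = (-12.0700,10.9300)
Δp = p'−p = (-1.5088,1.3662); α = Δx/Fx = (-1207/800) / (-1207/100) = 1/8
check: Δy/Fy = (1093/800) / (1093/100) = 1/8 ✓

α = 1/8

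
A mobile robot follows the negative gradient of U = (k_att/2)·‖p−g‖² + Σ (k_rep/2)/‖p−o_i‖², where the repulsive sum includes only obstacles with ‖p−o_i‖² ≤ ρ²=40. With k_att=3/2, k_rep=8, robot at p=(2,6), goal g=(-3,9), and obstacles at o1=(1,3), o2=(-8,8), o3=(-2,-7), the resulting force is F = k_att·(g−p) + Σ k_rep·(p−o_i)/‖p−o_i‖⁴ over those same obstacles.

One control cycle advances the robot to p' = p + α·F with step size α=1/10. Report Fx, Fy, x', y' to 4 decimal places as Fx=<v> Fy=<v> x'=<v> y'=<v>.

Fx=-7.4200 Fy=4.7400 x'=1.2580 y'=6.4740

F_att = 3/2·(g−p) = 3/2·(-5,3) = (-7.5000,4.5000)
o1: d²=10 ≤ ρ²=40; F_rep = 8·(1,3)/10² = (0.0800,0.2400)
o2: d²=104 > ρ²=40 → inactive
o3: d²=185 > ρ²=40 → inactive
F = F_att + ΣF_rep = (-7.4200,4.7400)
p' = p + 1/10·F = (1.2580,6.4740)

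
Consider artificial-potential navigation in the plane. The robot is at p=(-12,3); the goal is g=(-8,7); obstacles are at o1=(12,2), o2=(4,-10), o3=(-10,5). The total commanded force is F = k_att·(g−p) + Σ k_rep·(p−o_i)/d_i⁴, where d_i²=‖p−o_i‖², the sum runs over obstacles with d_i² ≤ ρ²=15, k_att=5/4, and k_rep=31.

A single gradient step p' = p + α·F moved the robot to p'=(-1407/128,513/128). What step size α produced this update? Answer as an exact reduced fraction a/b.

F_att = 5/4·(g−p) = 5/4·(4,4) = (5.0000,5.0000)
o1: d²=577 > ρ²=15 → inactive
o2: d²=425 > ρ²=15 → inactive
o3: d²=8 ≤ ρ²=15; F_rep = 31·(-2,-2)/8² = (-0.9688,-0.9688)
F = F_att + ΣF_rep = (4.0312,4.0312)
Δp = p'−p = (1.0078,1.0078); α = Δx/Fx = (129/128) / (129/32) = 1/4
check: Δy/Fy = (129/128) / (129/32) = 1/4 ✓

α = 1/4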